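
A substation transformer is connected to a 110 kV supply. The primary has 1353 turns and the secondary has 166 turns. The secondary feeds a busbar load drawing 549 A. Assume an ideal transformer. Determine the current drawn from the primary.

For an ideal transformer I_p N_p = I_s N_s, so I_p = 549 × 166/1353 = 67.4 A.

I_p ≈ 67.4 A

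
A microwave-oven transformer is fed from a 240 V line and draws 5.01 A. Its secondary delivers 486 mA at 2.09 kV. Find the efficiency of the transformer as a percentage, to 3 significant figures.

η ≈ 84.5%

P_in = 240 × 5.01 = 1202.40 W.
P_out = 2090 × 0.486 = 1015.74 W.
η = P_out/P_in = 1015.74/1202.40 = 0.845.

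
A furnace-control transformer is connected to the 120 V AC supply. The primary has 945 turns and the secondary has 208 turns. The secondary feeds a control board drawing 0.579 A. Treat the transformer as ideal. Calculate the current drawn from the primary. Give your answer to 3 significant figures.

I_p ≈ 0.127 A

For an ideal transformer I_p N_p = I_s N_s, so I_p = 0.579 × 208/945 = 0.127 A.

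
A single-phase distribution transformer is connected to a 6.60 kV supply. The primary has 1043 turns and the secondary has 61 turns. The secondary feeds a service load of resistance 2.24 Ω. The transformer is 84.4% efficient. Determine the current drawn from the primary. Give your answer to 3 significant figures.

I_p ≈ 11.9 A

V_s = 6600 × 61/1043 = 386.00 V.
I_s = V_s/R = 386.00/2.24 = 172.32 A.
P_out = V_s I_s = 386.00 × 172.32 = 66517 W.
P_in = P_out/η = 66517/0.844 = 78811 W.
I_p = P_in/V_p = 78811/6600 = 11.9 A.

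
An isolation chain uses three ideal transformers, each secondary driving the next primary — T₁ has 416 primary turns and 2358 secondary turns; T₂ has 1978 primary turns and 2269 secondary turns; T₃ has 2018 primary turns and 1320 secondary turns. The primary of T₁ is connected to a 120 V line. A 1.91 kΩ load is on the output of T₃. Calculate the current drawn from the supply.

Secondary of T₁: V = 120.00 × 2358/416 = 680.19 V.
Secondary of T₂: V = 680.19 × 2269/1978 = 780.26 V.
Secondary of T₃: V = 780.26 × 1320/2018 = 510.38 V.
I_load = 510.38/1910 = 0.26721 A, so P_out = 510.38 × 0.26721 = 136.38 W.
All ideal ⇒ P_in = P_out, so I_supply = 136.38/120 = 1.14 A.

I_supply ≈ 1.14 A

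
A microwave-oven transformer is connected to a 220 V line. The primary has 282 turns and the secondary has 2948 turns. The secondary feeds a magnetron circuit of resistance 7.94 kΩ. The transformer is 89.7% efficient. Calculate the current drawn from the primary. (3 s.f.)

I_p ≈ 3.38 A

V_s = 220 × 2948/282 = 2299.9 V.
I_s = V_s/R = 2299.9/7940 = 0.28965 A.
P_out = V_s I_s = 2299.9 × 0.28965 = 666.16 W.
P_in = P_out/η = 666.16/0.897 = 742.66 W.
I_p = P_in/V_p = 742.66/220 = 3.38 A.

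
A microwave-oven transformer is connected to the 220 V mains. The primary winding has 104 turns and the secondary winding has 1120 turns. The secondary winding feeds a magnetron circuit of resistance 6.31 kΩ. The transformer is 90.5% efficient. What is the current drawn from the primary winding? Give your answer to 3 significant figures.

V_s = 220 × 1120/104 = 2369.2 V.
I_s = V_s/R = 2369.2/6310 = 0.37547 A.
P_out = V_s I_s = 2369.2 × 0.37547 = 889.58 W.
P_in = P_out/η = 889.58/0.905 = 982.96 W.
I_p = P_in/V_p = 982.96/220 = 4.47 A.

I_p ≈ 4.47 A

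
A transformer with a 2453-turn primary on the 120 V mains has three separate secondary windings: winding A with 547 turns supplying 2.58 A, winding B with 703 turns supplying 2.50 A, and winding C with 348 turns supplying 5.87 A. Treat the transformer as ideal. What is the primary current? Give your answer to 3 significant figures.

I_p ≈ 2.12 A

V_A = 120 × 547/2453 = 26.759 V; V_B = 120 × 703/2453 = 34.391 V; V_C = 120 × 348/2453 = 17.024 V.
P_out = V_A I_A + V_B I_B + V_C I_C = 26.759×2.58 + 34.391×2.50 + 17.024×5.87 = 69.038 + 85.976 + 99.931 = 254.95 W.
Ideal ⇒ P_in = P_out, so I_p = P_out/V_p = 254.95/120 = 2.12 A.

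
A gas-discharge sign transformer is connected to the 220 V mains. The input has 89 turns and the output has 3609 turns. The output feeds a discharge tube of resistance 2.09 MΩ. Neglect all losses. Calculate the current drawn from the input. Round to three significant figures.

V_out = V_in × N_out/N_in = 220 × 3609/89 = 8921.1 V.
I_out = V_out/R = 8921.1/(2.09×10^6) = 0.0042685 A.
For an ideal transformer I_in N_in = I_out N_out, so I_in = 0.0042685 × 3609/89 = 0.173 A.

I_in ≈ 0.173 A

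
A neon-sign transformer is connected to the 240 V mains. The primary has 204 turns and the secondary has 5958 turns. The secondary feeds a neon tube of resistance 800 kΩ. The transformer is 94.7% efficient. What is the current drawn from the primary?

V_s = 240 × 5958/204 = 7009.4 V.
I_s = V_s/R = 7009.4/800000 = 0.0087618 A.
P_out = V_s I_s = 7009.4 × 0.0087618 = 61.415 W.
P_in = P_out/η = 61.415/0.947 = 64.852 W.
I_p = P_in/V_p = 64.852/240 = 0.270 A.

I_p ≈ 0.270 A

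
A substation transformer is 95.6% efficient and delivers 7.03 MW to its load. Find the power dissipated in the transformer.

P_loss ≈ 324000 W

P_in = P_out/η = 7.03×10^6/0.956 = 7.35356×10^6 W.
P_loss = P_in − P_out = 7.35356×10^6 − 7.03×10^6 = 324000 W.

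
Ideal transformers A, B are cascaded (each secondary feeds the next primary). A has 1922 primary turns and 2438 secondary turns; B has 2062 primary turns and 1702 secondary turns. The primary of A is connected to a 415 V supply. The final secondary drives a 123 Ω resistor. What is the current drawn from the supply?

After A: V = 415.00 × 2438/1922 = 526.42 V.
After B: V = 526.42 × 1702/2062 = 434.51 V.
I_load = 434.51/123 = 3.5326 A, so P_out = 434.51 × 3.5326 = 1534.9 W.
All ideal ⇒ P_in = P_out, so I_supply = 1534.9/415 = 3.70 A.

I_supply ≈ 3.70 A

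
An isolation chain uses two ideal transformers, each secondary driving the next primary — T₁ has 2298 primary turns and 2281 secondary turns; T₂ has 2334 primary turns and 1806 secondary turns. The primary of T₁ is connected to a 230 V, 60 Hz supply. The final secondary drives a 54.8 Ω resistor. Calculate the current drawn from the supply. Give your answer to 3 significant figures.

I_supply ≈ 2.48 A

Secondary of T₁: V = 230.00 × 2281/2298 = 228.30 V.
Secondary of T₂: V = 228.30 × 1806/2334 = 176.65 V.
I_load = 176.65/54.8 = 3.2236 A, so P_out = 176.65 × 3.2236 = 569.46 W.
All ideal ⇒ P_in = P_out, so I_supply = 569.46/230 = 2.48 A.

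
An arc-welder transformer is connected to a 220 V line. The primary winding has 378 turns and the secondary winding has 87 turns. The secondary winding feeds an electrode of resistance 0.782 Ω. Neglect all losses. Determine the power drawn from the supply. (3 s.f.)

P ≈ 3280 W

V_s = V_p × N_s/N_p = 220 × 87/378 = 50.635 V.
I_s = V_s/R = 50.635/0.782 = 64.751 A.
I_p = I_s × N_s/N_p = 64.751 × 87/378 = 14.903 A.
P = V_p I_p = 220 × 14.903 = 3280 W.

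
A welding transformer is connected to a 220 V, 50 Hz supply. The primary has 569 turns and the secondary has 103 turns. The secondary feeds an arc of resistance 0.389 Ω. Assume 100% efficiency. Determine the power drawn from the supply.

P ≈ 4080 W

V_s = V_p × N_s/N_p = 220 × 103/569 = 39.824 V.
I_s = V_s/R = 39.824/0.389 = 102.38 A.
I_p = I_s × N_s/N_p = 102.38 × 103/569 = 18.532 A.
P = V_p I_p = 220 × 18.532 = 4080 W.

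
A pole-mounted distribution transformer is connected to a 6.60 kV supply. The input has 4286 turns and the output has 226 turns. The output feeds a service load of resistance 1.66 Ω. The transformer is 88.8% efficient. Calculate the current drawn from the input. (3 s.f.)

I_in ≈ 12.4 A

V_out = 6600 × 226/4286 = 348.02 V.
I_out = V_out/R = 348.02/1.66 = 209.65 A.
P_out = V_out I_out = 348.02 × 209.65 = 72961 W.
P_in = P_out/η = 72961/0.888 = 82164 W.
I_in = P_in/V_in = 82164/6600 = 12.4 A.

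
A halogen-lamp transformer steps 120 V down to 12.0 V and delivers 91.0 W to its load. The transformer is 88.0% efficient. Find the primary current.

I_p ≈ 0.862 A

P_in = P_out/η = 91.0/0.880 = 103.41 W.
I_p = P_in/V_p = 103.41/120 = 0.862 A.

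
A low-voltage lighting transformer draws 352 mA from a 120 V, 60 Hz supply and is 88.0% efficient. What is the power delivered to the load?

P_out ≈ 37.2 W

P_in = V_p I_p = 120 × 0.352 = 42.240 W.
P_out = η P_in = 0.880 × 42.240 = 37.2 W.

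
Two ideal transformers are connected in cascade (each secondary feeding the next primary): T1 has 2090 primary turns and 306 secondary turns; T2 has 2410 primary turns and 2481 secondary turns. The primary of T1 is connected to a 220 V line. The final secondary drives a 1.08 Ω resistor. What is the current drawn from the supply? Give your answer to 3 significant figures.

I_supply ≈ 4.63 A

Secondary of T1: V = 220.00 × 306/2090 = 32.211 V.
Secondary of T2: V = 32.211 × 2481/2410 = 33.159 V.
I_load = 33.159/1.08 = 30.703 A, so P_out = 33.159 × 30.703 = 1018.1 W.
All ideal ⇒ P_in = P_out, so I_supply = 1018.1/220 = 4.63 A.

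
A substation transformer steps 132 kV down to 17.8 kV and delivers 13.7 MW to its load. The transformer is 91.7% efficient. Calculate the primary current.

I_p ≈ 113 A

P_in = P_out/η = 1.37×10^7/0.917 = 1.4940×10^7 W.
I_p = P_in/V_p = 1.4940×10^7/132000 = 113 A.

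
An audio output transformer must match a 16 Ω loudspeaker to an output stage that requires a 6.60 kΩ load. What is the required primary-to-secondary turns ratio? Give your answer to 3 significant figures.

N_p/N_s ≈ 20.3

Z_p/Z_s = (N_p/N_s)², so N_p/N_s = √(6600/16) = √412 = 20.3.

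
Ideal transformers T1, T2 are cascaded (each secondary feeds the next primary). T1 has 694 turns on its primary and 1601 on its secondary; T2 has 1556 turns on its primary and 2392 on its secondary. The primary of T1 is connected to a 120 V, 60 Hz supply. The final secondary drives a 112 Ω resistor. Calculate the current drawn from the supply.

After T1: V = 120.00 × 1601/694 = 276.83 V.
After T2: V = 276.83 × 2392/1556 = 425.56 V.
I_load = 425.56/112 = 3.7997 A, so P_out = 425.56 × 3.7997 = 1617.0 W.
All ideal ⇒ P_in = P_out, so I_supply = 1617.0/120 = 13.5 A.

I_supply ≈ 13.5 A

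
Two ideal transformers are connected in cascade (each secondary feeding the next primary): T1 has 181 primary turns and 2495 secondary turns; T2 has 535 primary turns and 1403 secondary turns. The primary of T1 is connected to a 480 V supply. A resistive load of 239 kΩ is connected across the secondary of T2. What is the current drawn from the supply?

I_supply ≈ 2.62 A

After T1: V = 480.00 × 2495/181 = 6616.6 V.
After T2: V = 6616.6 × 1403/535 = 17352 V.
I_load = 17352/239000 = 0.072600 A, so P_out = 17352 × 0.072600 = 1259.7 W.
All ideal ⇒ P_in = P_out, so I_supply = 1259.7/480 = 2.62 A.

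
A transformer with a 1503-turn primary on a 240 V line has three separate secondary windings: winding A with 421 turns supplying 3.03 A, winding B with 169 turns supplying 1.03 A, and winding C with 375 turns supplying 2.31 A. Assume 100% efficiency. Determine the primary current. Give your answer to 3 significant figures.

I_p ≈ 1.54 A

V_A = 240 × 421/1503 = 67.226 V; V_B = 240 × 169/1503 = 26.986 V; V_C = 240 × 375/1503 = 59.880 V.
P_out = V_A I_A + V_B I_B + V_C I_C = 67.226×3.03 + 26.986×1.03 + 59.880×2.31 = 203.69 + 27.796 + 138.32 = 369.81 W.
Ideal ⇒ P_in = P_out, so I_p = P_out/V_p = 369.81/240 = 1.54 A.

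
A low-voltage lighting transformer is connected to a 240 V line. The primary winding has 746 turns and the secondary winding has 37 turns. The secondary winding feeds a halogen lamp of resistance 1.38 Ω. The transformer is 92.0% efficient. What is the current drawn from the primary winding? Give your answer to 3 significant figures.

I_p ≈ 0.465 A

V_s = 240 × 37/746 = 11.903 V.
I_s = V_s/R = 11.903/1.38 = 8.6257 A.
P_out = V_s I_s = 11.903 × 8.6257 = 102.68 W.
P_in = P_out/η = 102.68/0.920 = 111.60 W.
I_p = P_in/V_p = 111.60/240 = 0.465 A.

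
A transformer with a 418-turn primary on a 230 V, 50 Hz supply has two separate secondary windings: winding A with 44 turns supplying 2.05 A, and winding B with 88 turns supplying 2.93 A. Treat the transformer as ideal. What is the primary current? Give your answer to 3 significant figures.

V_A = 230 × 44/418 = 24.211 V; V_B = 230 × 88/418 = 48.421 V.
P_out = V_A I_A + V_B I_B = 24.211×2.05 + 48.421×2.93 = 49.632 + 141.87 = 191.51 W.
Ideal ⇒ P_in = P_out, so I_p = P_out/V_p = 191.51/230 = 0.833 A.

I_p ≈ 0.833 A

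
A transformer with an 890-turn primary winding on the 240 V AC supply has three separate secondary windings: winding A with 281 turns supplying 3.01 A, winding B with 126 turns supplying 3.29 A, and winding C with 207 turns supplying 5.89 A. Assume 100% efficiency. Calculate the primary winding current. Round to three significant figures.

V_A = 240 × 281/890 = 75.775 V; V_B = 240 × 126/890 = 33.978 V; V_C = 240 × 207/890 = 55.820 V.
P_out = V_A I_A + V_B I_B + V_C I_C = 75.775×3.01 + 33.978×3.29 + 55.820×5.89 = 228.08 + 111.79 + 328.78 = 668.65 W.
Ideal ⇒ P_in = P_out, so I_p = P_out/V_p = 668.65/240 = 2.79 A.

I_p ≈ 2.79 A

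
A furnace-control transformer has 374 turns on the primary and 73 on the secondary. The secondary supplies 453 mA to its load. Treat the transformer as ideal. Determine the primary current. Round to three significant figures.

For an ideal transformer I_p/I_s = N_s/N_p, so I_p = 0.453 × 73/374 = 0.0884 A.

I_p ≈ 0.0884 A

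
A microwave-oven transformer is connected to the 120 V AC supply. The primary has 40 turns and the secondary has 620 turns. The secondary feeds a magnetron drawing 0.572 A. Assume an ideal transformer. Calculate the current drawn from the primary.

For an ideal transformer I_p N_p = I_s N_s, so I_p = 0.572 × 620/40 = 8.87 A.

I_p ≈ 8.87 A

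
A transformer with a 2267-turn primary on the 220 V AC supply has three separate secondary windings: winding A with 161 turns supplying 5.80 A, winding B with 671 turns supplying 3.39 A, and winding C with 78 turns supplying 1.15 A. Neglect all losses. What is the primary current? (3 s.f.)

V_A = 220 × 161/2267 = 15.624 V; V_B = 220 × 671/2267 = 65.117 V; V_C = 220 × 78/2267 = 7.5695 V.
P_out = V_A I_A + V_B I_B + V_C I_C = 15.624×5.80 + 65.117×3.39 + 7.5695×1.15 = 90.620 + 220.75 + 8.7049 = 320.07 W.
Ideal ⇒ P_in = P_out, so I_p = P_out/V_p = 320.07/220 = 1.45 A.

I_p ≈ 1.45 A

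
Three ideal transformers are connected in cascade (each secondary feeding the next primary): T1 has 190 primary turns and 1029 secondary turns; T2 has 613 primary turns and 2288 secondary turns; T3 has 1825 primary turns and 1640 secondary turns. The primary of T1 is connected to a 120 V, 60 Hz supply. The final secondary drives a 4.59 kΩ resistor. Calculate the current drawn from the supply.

I_supply ≈ 8.63 A

After T1: V = 120.00 × 1029/190 = 649.89 V.
After T2: V = 649.89 × 2288/613 = 2425.7 V.
After T3: V = 2425.7 × 1640/1825 = 2179.8 V.
I_load = 2179.8/4590 = 0.47491 A, so P_out = 2179.8 × 0.47491 = 1035.2 W.
All ideal ⇒ P_in = P_out, so I_supply = 1035.2/120 = 8.63 A.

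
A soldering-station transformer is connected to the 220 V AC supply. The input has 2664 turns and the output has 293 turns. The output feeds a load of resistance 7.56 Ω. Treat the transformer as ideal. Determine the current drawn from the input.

I_in ≈ 0.352 A

V_out = V_in × N_out/N_in = 220 × 293/2664 = 24.197 V.
I_out = V_out/R = 24.197/7.56 = 3.2006 A.
For an ideal transformer I_in N_in = I_out N_out, so I_in = 3.2006 × 293/2664 = 0.352 A.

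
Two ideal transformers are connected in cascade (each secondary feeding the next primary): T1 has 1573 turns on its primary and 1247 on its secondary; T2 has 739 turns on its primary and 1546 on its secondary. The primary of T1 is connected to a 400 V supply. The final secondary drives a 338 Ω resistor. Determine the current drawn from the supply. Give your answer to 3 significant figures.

I_supply ≈ 3.25 A

After T1: V = 400.00 × 1247/1573 = 317.10 V.
After T2: V = 317.10 × 1546/739 = 663.38 V.
I_load = 663.38/338 = 1.9627 A, so P_out = 663.38 × 1.9627 = 1302.0 W.
All ideal ⇒ P_in = P_out, so I_supply = 1302.0/400 = 3.25 A.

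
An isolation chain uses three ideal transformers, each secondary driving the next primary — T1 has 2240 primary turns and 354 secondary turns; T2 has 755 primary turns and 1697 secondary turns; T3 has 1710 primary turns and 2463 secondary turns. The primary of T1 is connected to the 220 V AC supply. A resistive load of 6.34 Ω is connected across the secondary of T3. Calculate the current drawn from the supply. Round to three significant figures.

Secondary of T1: V = 220.00 × 354/2240 = 34.768 V.
Secondary of T2: V = 34.768 × 1697/755 = 78.147 V.
Secondary of T3: V = 78.147 × 2463/1710 = 112.56 V.
I_load = 112.56/6.34 = 17.754 A, so P_out = 112.56 × 17.754 = 1998.4 W.
All ideal ⇒ P_in = P_out, so I_supply = 1998.4/220 = 9.08 A.

I_supply ≈ 9.08 A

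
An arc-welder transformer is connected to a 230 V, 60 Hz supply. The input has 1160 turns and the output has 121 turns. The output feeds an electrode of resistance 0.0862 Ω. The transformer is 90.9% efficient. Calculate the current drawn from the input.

V_out = 230 × 121/1160 = 23.991 V.
I_out = V_out/R = 23.991/0.0862 = 278.32 A.
P_out = V_out I_out = 23.991 × 278.32 = 6677.3 W.
P_in = P_out/η = 6677.3/0.909 = 7345.8 W.
I_in = P_in/V_in = 7345.8/230 = 31.9 A.

I_in ≈ 31.9 A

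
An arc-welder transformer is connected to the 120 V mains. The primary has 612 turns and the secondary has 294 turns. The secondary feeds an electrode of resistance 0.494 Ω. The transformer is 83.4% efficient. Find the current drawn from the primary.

I_p ≈ 67.2 A

V_s = 120 × 294/612 = 57.647 V.
I_s = V_s/R = 57.647/0.494 = 116.69 A.
P_out = V_s I_s = 57.647 × 116.69 = 6727.1 W.
P_in = P_out/η = 6727.1/0.834 = 8066.1 W.
I_p = P_in/V_p = 8066.1/120 = 67.2 A.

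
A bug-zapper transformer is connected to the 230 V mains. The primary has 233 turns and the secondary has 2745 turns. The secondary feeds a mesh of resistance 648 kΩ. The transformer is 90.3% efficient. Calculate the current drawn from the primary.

V_s = 230 × 2745/233 = 2709.7 V.
I_s = V_s/R = 2709.7/648000 = 0.0041816 A.
P_out = V_s I_s = 2709.7 × 0.0041816 = 11.331 W.
P_in = P_out/η = 11.331/0.903 = 12.548 W.
I_p = P_in/V_p = 12.548/230 = 0.0546 A.

I_p ≈ 0.0546 A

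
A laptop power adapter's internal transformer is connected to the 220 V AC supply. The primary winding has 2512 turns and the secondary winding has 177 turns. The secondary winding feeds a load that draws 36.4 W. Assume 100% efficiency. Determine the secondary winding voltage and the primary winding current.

V_s = V_p × N_s/N_p = 220 × 177/2512 = 15.502 V.
I_s = P/V_s = 36.4/15.502 = 2.3481 A.
I_p = I_s × N_s/N_p = 2.3481 × 177/2512 = 0.165 A.

V_s ≈ 15.5 V, I_p ≈ 0.165 A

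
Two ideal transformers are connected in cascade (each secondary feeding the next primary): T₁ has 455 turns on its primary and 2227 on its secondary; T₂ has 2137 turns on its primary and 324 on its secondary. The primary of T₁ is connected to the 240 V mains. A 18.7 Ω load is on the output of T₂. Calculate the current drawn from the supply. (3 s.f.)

Secondary of T₁: V = 240.00 × 2227/455 = 1174.7 V.
Secondary of T₂: V = 1174.7 × 324/2137 = 178.10 V.
I_load = 178.10/18.7 = 9.5240 A, so P_out = 178.10 × 9.5240 = 1696.2 W.
All ideal ⇒ P_in = P_out, so I_supply = 1696.2/240 = 7.07 A.

I_supply ≈ 7.07 A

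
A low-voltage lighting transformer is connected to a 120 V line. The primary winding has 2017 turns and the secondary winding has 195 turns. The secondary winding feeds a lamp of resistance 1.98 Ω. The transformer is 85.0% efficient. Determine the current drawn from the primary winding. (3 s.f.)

I_p ≈ 0.666 A

V_s = 120 × 195/2017 = 11.601 V.
I_s = V_s/R = 11.601/1.98 = 5.8593 A.
P_out = V_s I_s = 11.601 × 5.8593 = 67.976 W.
P_in = P_out/η = 67.976/0.850 = 79.972 W.
I_p = P_in/V_p = 79.972/120 = 0.666 A.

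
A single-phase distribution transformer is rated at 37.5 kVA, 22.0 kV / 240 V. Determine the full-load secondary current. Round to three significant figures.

I_s ≈ 156 A

I_s = S/V_s = 37500/240 = 156 A.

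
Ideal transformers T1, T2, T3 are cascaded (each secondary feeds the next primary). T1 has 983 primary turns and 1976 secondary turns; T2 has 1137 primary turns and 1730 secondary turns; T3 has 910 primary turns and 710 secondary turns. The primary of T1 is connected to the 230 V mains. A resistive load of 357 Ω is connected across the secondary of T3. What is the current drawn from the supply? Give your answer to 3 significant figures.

Secondary of T1: V = 230.00 × 1976/983 = 462.34 V.
Secondary of T2: V = 462.34 × 1730/1137 = 703.47 V.
Secondary of T3: V = 703.47 × 710/910 = 548.86 V.
I_load = 548.86/357 = 1.5374 A, so P_out = 548.86 × 1.5374 = 843.84 W.
All ideal ⇒ P_in = P_out, so I_supply = 843.84/230 = 3.67 A.

I_supply ≈ 3.67 A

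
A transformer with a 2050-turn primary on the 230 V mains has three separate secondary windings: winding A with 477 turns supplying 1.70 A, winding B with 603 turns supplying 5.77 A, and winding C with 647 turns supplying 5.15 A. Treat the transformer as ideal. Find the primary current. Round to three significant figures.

V_A = 230 × 477/2050 = 53.517 V; V_B = 230 × 603/2050 = 67.654 V; V_C = 230 × 647/2050 = 72.590 V.
P_out = V_A I_A + V_B I_B + V_C I_C = 53.517×1.70 + 67.654×5.77 + 72.590×5.15 = 90.979 + 390.36 + 373.84 = 855.18 W.
Ideal ⇒ P_in = P_out, so I_p = P_out/V_p = 855.18/230 = 3.72 A.

I_p ≈ 3.72 A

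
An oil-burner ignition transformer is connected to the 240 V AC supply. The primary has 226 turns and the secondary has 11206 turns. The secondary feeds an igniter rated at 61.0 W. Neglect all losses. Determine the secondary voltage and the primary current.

V_s = V_p × N_s/N_p = 240 × 11206/226 = 11900 V.
I_s = P/V_s = 61.0/11900 = 0.0051260 A.
I_p = I_s × N_s/N_p = 0.0051260 × 11206/226 = 0.254 A.

V_s ≈ 11900 V, I_p ≈ 0.254 A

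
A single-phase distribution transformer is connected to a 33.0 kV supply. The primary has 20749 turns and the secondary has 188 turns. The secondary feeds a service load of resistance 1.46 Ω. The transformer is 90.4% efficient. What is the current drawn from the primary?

I_p ≈ 2.05 A

V_s = 33000 × 188/20749 = 299.00 V.
I_s = V_s/R = 299.00/1.46 = 204.80 A.
P_out = V_s I_s = 299.00 × 204.80 = 61235 W.
P_in = P_out/η = 61235/0.904 = 67737 W.
I_p = P_in/V_p = 67737/33000 = 2.05 A.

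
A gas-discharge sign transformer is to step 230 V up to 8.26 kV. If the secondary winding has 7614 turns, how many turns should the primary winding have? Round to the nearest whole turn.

N_p = 212 turns

N_p/N_s = V_p/V_s, so N_p = 7614 × 230/8260 = 212.0 ≈ 212 turns.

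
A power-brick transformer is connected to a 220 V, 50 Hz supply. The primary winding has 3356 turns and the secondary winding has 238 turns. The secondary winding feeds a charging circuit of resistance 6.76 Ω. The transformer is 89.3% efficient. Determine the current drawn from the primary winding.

V_s = 220 × 238/3356 = 15.602 V.
I_s = V_s/R = 15.602/6.76 = 2.3080 A.
P_out = V_s I_s = 15.602 × 2.3080 = 36.009 W.
P_in = P_out/η = 36.009/0.893 = 40.323 W.
I_p = P_in/V_p = 40.323/220 = 0.183 A.

I_p ≈ 0.183 A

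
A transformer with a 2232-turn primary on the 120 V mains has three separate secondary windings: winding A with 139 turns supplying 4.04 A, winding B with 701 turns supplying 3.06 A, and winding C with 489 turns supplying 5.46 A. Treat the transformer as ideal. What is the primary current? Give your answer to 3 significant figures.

V_A = 120 × 139/2232 = 7.4731 V; V_B = 120 × 701/2232 = 37.688 V; V_C = 120 × 489/2232 = 26.290 V.
P_out = V_A I_A + V_B I_B + V_C I_C = 7.4731×4.04 + 37.688×3.06 + 26.290×5.46 = 30.191 + 115.33 + 143.55 = 289.06 W.
Ideal ⇒ P_in = P_out, so I_p = P_out/V_p = 289.06/120 = 2.41 A.

I_p ≈ 2.41 A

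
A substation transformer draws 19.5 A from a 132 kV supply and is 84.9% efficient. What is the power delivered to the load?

P_in = V_in I_in = 132000 × 19.5 = 2.5740×10^6 W.
P_out = η P_in = 0.849 × 2.5740×10^6 = 2.19×10^6 W.

P_out ≈ 2.19×10^6 W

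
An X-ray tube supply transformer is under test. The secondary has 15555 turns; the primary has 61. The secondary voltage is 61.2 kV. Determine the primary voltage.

V_p/V_s = N_p/N_s, so V_p = 61200 × 61/15555 = 240 V.

V_p ≈ 240 V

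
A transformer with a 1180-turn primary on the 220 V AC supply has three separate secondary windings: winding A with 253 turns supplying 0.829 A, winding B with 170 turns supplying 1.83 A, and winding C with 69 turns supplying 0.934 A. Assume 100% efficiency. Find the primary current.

V_A = 220 × 253/1180 = 47.169 V; V_B = 220 × 170/1180 = 31.695 V; V_C = 220 × 69/1180 = 12.864 V.
P_out = V_A I_A + V_B I_B + V_C I_C = 47.169×0.829 + 31.695×1.83 + 12.864×0.934 = 39.104 + 58.002 + 12.015 = 109.12 W.
Ideal ⇒ P_in = P_out, so I_p = P_out/V_p = 109.12/220 = 0.496 A.

I_p ≈ 0.496 A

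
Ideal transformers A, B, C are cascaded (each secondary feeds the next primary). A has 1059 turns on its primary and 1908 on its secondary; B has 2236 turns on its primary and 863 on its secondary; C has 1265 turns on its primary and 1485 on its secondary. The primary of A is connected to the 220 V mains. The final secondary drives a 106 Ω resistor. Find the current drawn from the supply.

After A: V = 220.00 × 1908/1059 = 396.37 V.
After B: V = 396.37 × 863/2236 = 152.98 V.
After C: V = 152.98 × 1485/1265 = 179.59 V.
I_load = 179.59/106 = 1.6942 A, so P_out = 179.59 × 1.6942 = 304.27 W.
All ideal ⇒ P_in = P_out, so I_supply = 304.27/220 = 1.38 A.

I_supply ≈ 1.38 A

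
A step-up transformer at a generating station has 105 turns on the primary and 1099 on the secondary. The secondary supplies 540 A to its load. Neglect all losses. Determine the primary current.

For an ideal transformer I_p/I_s = N_s/N_p, so I_p = 540 × 1099/105 = 5650 A.

I_p ≈ 5650 A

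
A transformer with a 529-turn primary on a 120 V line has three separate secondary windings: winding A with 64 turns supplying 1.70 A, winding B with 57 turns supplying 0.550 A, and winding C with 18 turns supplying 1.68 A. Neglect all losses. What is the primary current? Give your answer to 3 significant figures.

I_p ≈ 0.322 A

V_A = 120 × 64/529 = 14.518 V; V_B = 120 × 57/529 = 12.930 V; V_C = 120 × 18/529 = 4.0832 V.
P_out = V_A I_A + V_B I_B + V_C I_C = 14.518×1.70 + 12.930×0.550 + 4.0832×1.68 = 24.681 + 7.1115 + 6.8597 = 38.652 W.
Ideal ⇒ P_in = P_out, so I_p = P_out/V_p = 38.652/120 = 0.322 A.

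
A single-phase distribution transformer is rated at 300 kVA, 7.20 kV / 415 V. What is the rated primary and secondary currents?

I_p ≈ 41.7 A, I_s ≈ 723 A

I_p = S/V_p = 300000/7200 = 41.7 A.
I_s = S/V_s = 300000/415 = 723 A.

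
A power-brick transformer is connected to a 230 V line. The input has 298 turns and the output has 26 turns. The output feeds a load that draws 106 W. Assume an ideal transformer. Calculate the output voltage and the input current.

V_out ≈ 20.1 V, I_in ≈ 0.461 A

V_out = V_in × N_out/N_in = 230 × 26/298 = 20.067 V.
I_out = P/V_out = 106/20.067 = 5.2823 A.
I_in = I_out × N_out/N_in = 5.2823 × 26/298 = 0.461 A.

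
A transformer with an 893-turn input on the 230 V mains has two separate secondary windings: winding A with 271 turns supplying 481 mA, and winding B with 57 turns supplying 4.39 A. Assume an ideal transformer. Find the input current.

I_in ≈ 0.426 A

V_A = 230 × 271/893 = 69.798 V; V_B = 230 × 57/893 = 14.681 V.
P_out = V_A I_A + V_B I_B = 69.798×0.481 + 14.681×4.39 = 33.573 + 64.449 = 98.022 W.
Ideal ⇒ P_in = P_out, so I_in = P_out/V_in = 98.022/230 = 0.426 A.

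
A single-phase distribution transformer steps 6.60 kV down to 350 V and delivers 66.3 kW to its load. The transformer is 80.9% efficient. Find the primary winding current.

I_p ≈ 12.4 A

P_in = P_out/η = 66300/0.809 = 81953 W.
I_p = P_in/V_p = 81953/6600 = 12.4 A.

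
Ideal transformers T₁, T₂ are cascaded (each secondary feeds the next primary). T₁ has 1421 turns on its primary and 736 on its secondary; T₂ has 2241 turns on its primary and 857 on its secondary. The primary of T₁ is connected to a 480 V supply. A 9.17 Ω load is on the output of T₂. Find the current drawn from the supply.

I_supply ≈ 2.05 A

Secondary of T₁: V = 480.00 × 736/1421 = 248.61 V.
Secondary of T₂: V = 248.61 × 857/2241 = 95.074 V.
I_load = 95.074/9.17 = 10.368 A, so P_out = 95.074 × 10.368 = 985.73 W.
All ideal ⇒ P_in = P_out, so I_supply = 985.73/480 = 2.05 A.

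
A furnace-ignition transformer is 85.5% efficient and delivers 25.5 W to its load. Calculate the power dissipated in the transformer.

P_in = P_out/η = 25.5/0.855 = 29.8246 W.
P_loss = P_in − P_out = 29.8246 − 25.5 = 4.32 W.

P_loss ≈ 4.32 W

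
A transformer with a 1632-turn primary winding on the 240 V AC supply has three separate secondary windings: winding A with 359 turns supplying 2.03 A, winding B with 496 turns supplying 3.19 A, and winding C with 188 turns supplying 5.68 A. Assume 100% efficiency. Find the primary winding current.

I_p ≈ 2.07 A

V_A = 240 × 359/1632 = 52.794 V; V_B = 240 × 496/1632 = 72.941 V; V_C = 240 × 188/1632 = 27.647 V.
P_out = V_A I_A + V_B I_B + V_C I_C = 52.794×2.03 + 72.941×3.19 + 27.647×5.68 = 107.17 + 232.68 + 157.04 = 496.89 W.
Ideal ⇒ P_in = P_out, so I_p = P_out/V_p = 496.89/240 = 2.07 A.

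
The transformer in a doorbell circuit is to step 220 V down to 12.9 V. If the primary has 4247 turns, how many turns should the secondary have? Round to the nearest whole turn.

N_s/N_p = V_s/V_p, so N_s = 4247 × 12.9/220 = 249.0 ≈ 249 turns.

N_s = 249 turns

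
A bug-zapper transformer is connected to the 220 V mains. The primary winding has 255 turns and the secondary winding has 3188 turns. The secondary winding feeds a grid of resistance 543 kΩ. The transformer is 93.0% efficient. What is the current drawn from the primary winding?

I_p ≈ 0.0681 A

V_s = 220 × 3188/255 = 2750.4 V.
I_s = V_s/R = 2750.4/543000 = 0.0050653 A.
P_out = V_s I_s = 2750.4 × 0.0050653 = 13.932 W.
P_in = P_out/η = 13.932/0.930 = 14.980 W.
I_p = P_in/V_p = 14.980/220 = 0.0681 A.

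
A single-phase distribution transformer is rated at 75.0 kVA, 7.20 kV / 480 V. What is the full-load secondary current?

I_s = S/V_s = 75000/480 = 156 A.

I_s ≈ 156 A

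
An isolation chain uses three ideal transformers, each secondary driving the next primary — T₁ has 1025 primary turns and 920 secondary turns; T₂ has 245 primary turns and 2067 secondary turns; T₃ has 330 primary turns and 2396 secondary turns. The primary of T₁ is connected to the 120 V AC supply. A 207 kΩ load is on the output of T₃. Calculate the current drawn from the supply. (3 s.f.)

After T₁: V = 120.00 × 920/1025 = 107.71 V.
After T₂: V = 107.71 × 2067/245 = 908.70 V.
After T₃: V = 908.70 × 2396/330 = 6597.7 V.
I_load = 6597.7/207000 = 0.031873 A, so P_out = 6597.7 × 0.031873 = 210.29 W.
All ideal ⇒ P_in = P_out, so I_supply = 210.29/120 = 1.75 A.

I_supply ≈ 1.75 A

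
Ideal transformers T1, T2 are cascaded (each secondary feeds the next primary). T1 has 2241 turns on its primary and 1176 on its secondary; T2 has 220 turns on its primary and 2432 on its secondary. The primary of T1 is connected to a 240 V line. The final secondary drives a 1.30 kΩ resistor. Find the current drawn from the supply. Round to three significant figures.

After T1: V = 240.00 × 1176/2241 = 125.94 V.
After T2: V = 125.94 × 2432/220 = 1392.3 V.
I_load = 1392.3/1300 = 1.0710 A, so P_out = 1392.3 × 1.0710 = 1491.0 W.
All ideal ⇒ P_in = P_out, so I_supply = 1491.0/240 = 6.21 A.

I_supply ≈ 6.21 A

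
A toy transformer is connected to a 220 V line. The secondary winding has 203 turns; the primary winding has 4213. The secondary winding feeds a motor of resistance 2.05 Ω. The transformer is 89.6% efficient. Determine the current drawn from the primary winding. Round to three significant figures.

V_s = 220 × 203/4213 = 10.601 V.
I_s = V_s/R = 10.601/2.05 = 5.1710 A.
P_out = V_s I_s = 10.601 × 5.1710 = 54.815 W.
P_in = P_out/η = 54.815/0.896 = 61.178 W.
I_p = P_in/V_p = 61.178/220 = 0.278 A.

I_p ≈ 0.278 A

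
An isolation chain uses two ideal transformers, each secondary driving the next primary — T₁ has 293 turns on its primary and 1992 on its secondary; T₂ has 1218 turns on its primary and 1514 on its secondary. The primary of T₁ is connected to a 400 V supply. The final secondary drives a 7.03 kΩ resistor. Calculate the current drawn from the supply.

Secondary of T₁: V = 400.00 × 1992/293 = 2719.5 V.
Secondary of T₂: V = 2719.5 × 1514/1218 = 3380.3 V.
I_load = 3380.3/7030 = 0.48084 A, so P_out = 3380.3 × 0.48084 = 1625.4 W.
All ideal ⇒ P_in = P_out, so I_supply = 1625.4/400 = 4.06 A.

I_supply ≈ 4.06 A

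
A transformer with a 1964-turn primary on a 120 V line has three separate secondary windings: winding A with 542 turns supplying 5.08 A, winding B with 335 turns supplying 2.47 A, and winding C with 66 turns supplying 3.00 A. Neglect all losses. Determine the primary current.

I_p ≈ 1.92 A

V_A = 120 × 542/1964 = 33.116 V; V_B = 120 × 335/1964 = 20.468 V; V_C = 120 × 66/1964 = 4.0326 V.
P_out = V_A I_A + V_B I_B + V_C I_C = 33.116×5.08 + 20.468×2.47 + 4.0326×3.00 = 168.23 + 50.557 + 12.098 = 230.88 W.
Ideal ⇒ P_in = P_out, so I_p = P_out/V_p = 230.88/120 = 1.92 A.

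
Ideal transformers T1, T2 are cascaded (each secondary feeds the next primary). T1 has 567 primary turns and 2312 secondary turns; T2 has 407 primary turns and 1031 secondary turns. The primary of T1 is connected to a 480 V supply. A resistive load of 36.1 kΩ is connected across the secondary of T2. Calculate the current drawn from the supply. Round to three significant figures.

I_supply ≈ 1.42 A

Secondary of T1: V = 480.00 × 2312/567 = 1957.2 V.
Secondary of T2: V = 1957.2 × 1031/407 = 4958.0 V.
I_load = 4958.0/36100 = 0.13734 A, so P_out = 4958.0 × 0.13734 = 680.95 W.
All ideal ⇒ P_in = P_out, so I_supply = 680.95/480 = 1.42 A.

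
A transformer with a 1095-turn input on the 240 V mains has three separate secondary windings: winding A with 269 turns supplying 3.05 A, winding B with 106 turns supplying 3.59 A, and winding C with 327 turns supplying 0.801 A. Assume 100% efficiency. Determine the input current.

V_A = 240 × 269/1095 = 58.959 V; V_B = 240 × 106/1095 = 23.233 V; V_C = 240 × 327/1095 = 71.671 V.
P_out = V_A I_A + V_B I_B + V_C I_C = 58.959×3.05 + 23.233×3.59 + 71.671×0.801 = 179.82 + 83.406 + 57.409 = 320.64 W.
Ideal ⇒ P_in = P_out, so I_in = P_out/V_in = 320.64/240 = 1.34 A.

I_in ≈ 1.34 A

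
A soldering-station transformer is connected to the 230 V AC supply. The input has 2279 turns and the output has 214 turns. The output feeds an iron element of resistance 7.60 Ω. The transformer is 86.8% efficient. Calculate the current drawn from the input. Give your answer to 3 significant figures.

I_in ≈ 0.307 A

V_out = 230 × 214/2279 = 21.597 V.
I_out = V_out/R = 21.597/7.60 = 2.8417 A.
P_out = V_out I_out = 21.597 × 2.8417 = 61.374 W.
P_in = P_out/η = 61.374/0.868 = 70.707 W.
I_in = P_in/V_in = 70.707/230 = 0.307 A.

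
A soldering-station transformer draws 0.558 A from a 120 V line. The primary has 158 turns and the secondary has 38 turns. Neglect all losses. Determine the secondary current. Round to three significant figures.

I_s/I_p = N_p/N_s, so I_s = 0.558 × 158/38 = 2.32 A.

I_s ≈ 2.32 A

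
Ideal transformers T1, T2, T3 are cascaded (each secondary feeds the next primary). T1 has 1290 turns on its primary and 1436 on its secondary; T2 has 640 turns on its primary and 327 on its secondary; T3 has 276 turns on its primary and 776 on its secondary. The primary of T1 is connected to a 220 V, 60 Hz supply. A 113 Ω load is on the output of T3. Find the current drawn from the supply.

After T1: V = 220.00 × 1436/1290 = 244.90 V.
After T2: V = 244.90 × 327/640 = 125.13 V.
After T3: V = 125.13 × 776/276 = 351.81 V.
I_load = 351.81/113 = 3.1134 A, so P_out = 351.81 × 3.1134 = 1095.3 W.
All ideal ⇒ P_in = P_out, so I_supply = 1095.3/220 = 4.98 A.

I_supply ≈ 4.98 A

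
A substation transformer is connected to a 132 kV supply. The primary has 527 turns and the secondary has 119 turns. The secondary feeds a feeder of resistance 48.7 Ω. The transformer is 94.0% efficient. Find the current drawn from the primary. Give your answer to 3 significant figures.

I_p ≈ 147 A

V_s = 132000 × 119/527 = 29806 V.
I_s = V_s/R = 29806/48.7 = 612.04 A.
P_out = V_s I_s = 29806 × 612.04 = 1.8243×10^7 W.
P_in = P_out/η = 1.8243×10^7/0.940 = 1.9407×10^7 W.
I_p = P_in/V_p = 1.9407×10^7/132000 = 147 A.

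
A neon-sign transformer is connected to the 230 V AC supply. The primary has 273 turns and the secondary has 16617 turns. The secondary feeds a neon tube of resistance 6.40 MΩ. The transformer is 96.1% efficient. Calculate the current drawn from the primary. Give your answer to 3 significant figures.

V_s = 230 × 16617/273 = 14000 V.
I_s = V_s/R = 14000/(6.40×10^6) = 0.0021874 A.
P_out = V_s I_s = 14000 × 0.0021874 = 30.624 W.
P_in = P_out/η = 30.624/0.961 = 31.866 W.
I_p = P_in/V_p = 31.866/230 = 0.139 A.

I_p ≈ 0.139 A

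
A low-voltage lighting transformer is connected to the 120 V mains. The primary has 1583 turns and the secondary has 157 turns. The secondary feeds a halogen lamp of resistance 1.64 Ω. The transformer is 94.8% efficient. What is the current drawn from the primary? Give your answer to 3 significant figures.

V_s = 120 × 157/1583 = 11.901 V.
I_s = V_s/R = 11.901/1.64 = 7.2570 A.
P_out = V_s I_s = 11.901 × 7.2570 = 86.369 W.
P_in = P_out/η = 86.369/0.948 = 91.106 W.
I_p = P_in/V_p = 91.106/120 = 0.759 A.

I_p ≈ 0.759 A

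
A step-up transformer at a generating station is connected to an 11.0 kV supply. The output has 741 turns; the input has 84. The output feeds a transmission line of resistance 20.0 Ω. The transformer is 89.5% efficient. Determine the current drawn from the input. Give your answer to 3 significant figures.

I_in ≈ 47800 A

V_out = 11000 × 741/84 = 97036 V.
I_out = V_out/R = 97036/20.0 = 4851.8 A.
P_out = V_out I_out = 97036 × 4851.8 = 4.7080×10^8 W.
P_in = P_out/η = 4.7080×10^8/0.895 = 5.2603×10^8 W.
I_in = P_in/V_in = 5.2603×10^8/11000 = 47800 A.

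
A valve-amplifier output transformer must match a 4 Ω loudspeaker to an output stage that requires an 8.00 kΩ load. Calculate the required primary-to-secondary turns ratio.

N_p/N_s ≈ 44.7

Z_p/Z_s = (N_p/N_s)², so N_p/N_s = √(8000/4) = √2000 = 44.7.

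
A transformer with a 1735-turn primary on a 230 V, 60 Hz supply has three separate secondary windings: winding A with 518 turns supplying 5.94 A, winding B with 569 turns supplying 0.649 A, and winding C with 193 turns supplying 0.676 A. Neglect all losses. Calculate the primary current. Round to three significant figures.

I_p ≈ 2.06 A

V_A = 230 × 518/1735 = 68.669 V; V_B = 230 × 569/1735 = 75.429 V; V_C = 230 × 193/1735 = 25.585 V.
P_out = V_A I_A + V_B I_B + V_C I_C = 68.669×5.94 + 75.429×0.649 + 25.585×0.676 = 407.89 + 48.954 + 17.295 = 474.14 W.
Ideal ⇒ P_in = P_out, so I_p = P_out/V_p = 474.14/230 = 2.06 A.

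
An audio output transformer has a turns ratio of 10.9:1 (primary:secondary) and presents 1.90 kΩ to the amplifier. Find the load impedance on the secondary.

Z_s ≈ 16.0 Ω

Z_s = Z_p/(N_p/N_s)² = 1900/10.9² = 16.0 Ω.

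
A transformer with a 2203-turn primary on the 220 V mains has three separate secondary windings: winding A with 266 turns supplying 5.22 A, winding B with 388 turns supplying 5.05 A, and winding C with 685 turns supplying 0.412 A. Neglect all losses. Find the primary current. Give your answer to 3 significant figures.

I_p ≈ 1.65 A

V_A = 220 × 266/2203 = 26.564 V; V_B = 220 × 388/2203 = 38.747 V; V_C = 220 × 685/2203 = 68.407 V.
P_out = V_A I_A + V_B I_B + V_C I_C = 26.564×5.22 + 38.747×5.05 + 68.407×0.412 = 138.66 + 195.67 + 28.184 = 362.52 W.
Ideal ⇒ P_in = P_out, so I_p = P_out/V_p = 362.52/220 = 1.65 A.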